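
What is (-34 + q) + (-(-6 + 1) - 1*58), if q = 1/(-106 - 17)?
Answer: -10702/123 ≈ -87.008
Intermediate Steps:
q = -1/123 (q = 1/(-123) = -1/123 ≈ -0.0081301)
(-34 + q) + (-(-6 + 1) - 1*58) = (-34 - 1/123) + (-(-6 + 1) - 1*58) = -4183/123 + (-1*(-5) - 58) = -4183/123 + (5 - 58) = -4183/123 - 53 = -10702/123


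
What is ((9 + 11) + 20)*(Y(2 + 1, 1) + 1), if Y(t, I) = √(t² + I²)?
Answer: 40 + 40*√10 ≈ 166.49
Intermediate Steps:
Y(t, I) = √(I² + t²)
((9 + 11) + 20)*(Y(2 + 1, 1) + 1) = ((9 + 11) + 20)*(√(1² + (2 + 1)²) + 1) = (20 + 20)*(√(1 + 3²) + 1) = 40*(√(1 + 9) + 1) = 40*(√10 + 1) = 40*(1 + √10) = 40 + 40*√10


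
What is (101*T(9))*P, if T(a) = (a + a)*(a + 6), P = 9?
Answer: 245430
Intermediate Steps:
T(a) = 2*a*(6 + a) (T(a) = (2*a)*(6 + a) = 2*a*(6 + a))
(101*T(9))*P = (101*(2*9*(6 + 9)))*9 = (101*(2*9*15))*9 = (101*270)*9 = 27270*9 = 245430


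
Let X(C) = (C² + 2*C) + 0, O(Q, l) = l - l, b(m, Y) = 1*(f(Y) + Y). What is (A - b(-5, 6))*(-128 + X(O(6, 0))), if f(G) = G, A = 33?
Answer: -2688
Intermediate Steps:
b(m, Y) = 2*Y (b(m, Y) = 1*(Y + Y) = 1*(2*Y) = 2*Y)
O(Q, l) = 0
X(C) = C² + 2*C
(A - b(-5, 6))*(-128 + X(O(6, 0))) = (33 - 2*6)*(-128 + 0*(2 + 0)) = (33 - 1*12)*(-128 + 0*2) = (33 - 12)*(-128 + 0) = 21*(-128) = -2688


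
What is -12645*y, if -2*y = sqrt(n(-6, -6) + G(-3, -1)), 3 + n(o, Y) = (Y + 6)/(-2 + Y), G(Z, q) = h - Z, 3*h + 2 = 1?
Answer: 4215*I*sqrt(3)/2 ≈ 3650.3*I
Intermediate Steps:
h = -1/3 (h = -2/3 + (1/3)*1 = -2/3 + 1/3 = -1/3 ≈ -0.33333)
G(Z, q) = -1/3 - Z
n(o, Y) = -3 + (6 + Y)/(-2 + Y) (n(o, Y) = -3 + (Y + 6)/(-2 + Y) = -3 + (6 + Y)/(-2 + Y))
y = -I*sqrt(3)/6 (y = -sqrt(2*(6 - 1*(-6))/(-2 - 6) + (-1/3 - 1*(-3)))/2 = -sqrt(2*(6 + 6)/(-8) + (-1/3 + 3))/2 = -sqrt(2*(-1/8)*12 + 8/3)/2 = -sqrt(-3 + 8/3)/2 = -I*sqrt(3)/6 ≈ -0.28868*I)
-12645*y = -(-4215)*I*sqrt(3)/2 = 4215*I*sqrt(3)/2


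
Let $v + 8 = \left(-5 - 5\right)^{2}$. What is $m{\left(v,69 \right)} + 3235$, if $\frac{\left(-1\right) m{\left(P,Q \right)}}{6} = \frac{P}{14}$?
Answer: $\frac{22369}{7} \approx 3195.6$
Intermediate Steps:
$v = 92$ ($v = -8 + \left(-5 - 5\right)^{2} = -8 + \left(-10\right)^{2} = -8 + 100 = 92$)
$m{\left(P,Q \right)} = - \frac{3 P}{7}$ ($m{\left(P,Q \right)} = - 6 \frac{P}{14} = - \frac{3 P}{7}$)
$m{\left(v,69 \right)} + 3235 = \left(- \frac{3}{7}\right) 92 + 3235 = - \frac{276}{7} + 3235 = \frac{22369}{7}$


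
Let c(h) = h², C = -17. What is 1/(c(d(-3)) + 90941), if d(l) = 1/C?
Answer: 289/26281950 ≈ 1.0996e-5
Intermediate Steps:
d(l) = -1/17 (d(l) = 1/(-17) = -1/17)
1/(c(d(-3)) + 90941) = 1/((-1/17)² + 90941) = 1/(1/289 + 90941) = 1/(26281950/289) = 289/26281950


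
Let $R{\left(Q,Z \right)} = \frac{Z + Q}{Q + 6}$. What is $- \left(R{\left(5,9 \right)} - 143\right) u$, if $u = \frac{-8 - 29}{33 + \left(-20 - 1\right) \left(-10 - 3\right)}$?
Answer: $- \frac{57683}{3366} \approx -17.137$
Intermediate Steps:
$u = - \frac{37}{306}$ ($u = - \frac{37}{33 - -273} = - \frac{37}{33 + 273} = - \frac{37}{306} \approx -0.12092$)
$R{\left(Q,Z \right)} = \frac{Q + Z}{6 + Q}$
$- \left(R{\left(5,9 \right)} - 143\right) u = - \frac{\left(\frac{5 + 9}{6 + 5} - 143\right) \left(-37\right)}{306} = - \frac{\left(\frac{1}{11} \cdot 14 - 143\right) \left(-37\right)}{306} = - \frac{\left(\frac{14}{11} - 143\right) \left(-37\right)}{306} = - \frac{\left(-1559\right) \left(-37\right)}{11 \cdot 306} = \left(-1\right) \frac{57683}{3366} = - \frac{57683}{3366}$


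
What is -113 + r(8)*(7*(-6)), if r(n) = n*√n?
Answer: -113 - 672*√2 ≈ -1063.4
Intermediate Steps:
r(n) = n^(3/2)
-113 + r(8)*(7*(-6)) = -113 + 8^(3/2)*(7*(-6)) = -113 + (16*√2)*(-42) = -113 - 672*√2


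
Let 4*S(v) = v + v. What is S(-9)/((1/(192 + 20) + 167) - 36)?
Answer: -954/27773 ≈ -0.034350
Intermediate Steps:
S(v) = v/2 (S(v) = (v + v)/4 = (2*v)/4 = v/2)
S(-9)/((1/(192 + 20) + 167) - 36) = ((1/2)*(-9))/((1/(192 + 20) + 167) - 36) = -9/(2*((1/212 + 167) - 36)) = -9/(2*(35405/212 - 36)) = -9/(2*27773/212) = -9/2*212/27773 = -954/27773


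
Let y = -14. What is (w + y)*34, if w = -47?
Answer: -2074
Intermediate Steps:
(w + y)*34 = (-47 - 14)*34 = -61*34 = -2074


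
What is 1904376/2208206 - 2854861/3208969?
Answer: -96518820511/3543032299807 ≈ -0.027242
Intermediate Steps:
1904376/2208206 - 2854861/3208969 = 1904376*(1/2208206) - 2854861*1/3208969 = 952188/1104103 - 2854861/3208969 = -96518820511/3543032299807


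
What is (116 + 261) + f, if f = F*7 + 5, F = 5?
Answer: 417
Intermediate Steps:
f = 40 (f = 5*7 + 5 = 35 + 5 = 40)
(116 + 261) + f = (116 + 261) + 40 = 377 + 40 = 417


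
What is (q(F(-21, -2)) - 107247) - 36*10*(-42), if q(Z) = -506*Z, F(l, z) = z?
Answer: -91115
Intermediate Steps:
(q(F(-21, -2)) - 107247) - 36*10*(-42) = (-506*(-2) - 107247) - 36*10*(-42) = (1012 - 107247) - 360*(-42) = -106235 + 15120 = -91115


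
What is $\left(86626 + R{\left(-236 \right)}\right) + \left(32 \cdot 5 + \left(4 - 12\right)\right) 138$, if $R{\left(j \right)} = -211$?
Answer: $107391$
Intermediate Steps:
$\left(86626 + R{\left(-236 \right)}\right) + \left(32 \cdot 5 + \left(4 - 12\right)\right) 138 = \left(86626 - 211\right) + \left(32 \cdot 5 + \left(4 - 12\right)\right) 138 = 86415 + \left(160 + \left(4 - 12\right)\right) 138 = 86415 + \left(160 - 8\right) 138 = 86415 + 152 \cdot 138 = 86415 + 20976 = 107391$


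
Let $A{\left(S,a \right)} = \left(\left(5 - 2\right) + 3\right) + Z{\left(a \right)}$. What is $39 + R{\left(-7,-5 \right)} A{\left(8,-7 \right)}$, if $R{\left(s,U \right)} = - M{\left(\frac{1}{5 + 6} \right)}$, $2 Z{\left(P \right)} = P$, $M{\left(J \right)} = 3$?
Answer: $\frac{63}{2} \approx 31.5$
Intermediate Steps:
$Z{\left(P \right)} = \frac{P}{2}$
$R{\left(s,U \right)} = -3$ ($R{\left(s,U \right)} = \left(-1\right) 3 = -3$)
$A{\left(S,a \right)} = 6 + \frac{a}{2}$ ($A{\left(S,a \right)} = \left(\left(5 - 2\right) + 3\right) + \frac{a}{2} = \left(3 + 3\right) + \frac{a}{2} = 6 + \frac{a}{2}$)
$39 + R{\left(-7,-5 \right)} A{\left(8,-7 \right)} = 39 - 3 \left(6 + \frac{1}{2} \left(-7\right)\right) = 39 - 3 \left(6 - \frac{7}{2}\right) = 39 - \frac{15}{2} = \frac{63}{2}$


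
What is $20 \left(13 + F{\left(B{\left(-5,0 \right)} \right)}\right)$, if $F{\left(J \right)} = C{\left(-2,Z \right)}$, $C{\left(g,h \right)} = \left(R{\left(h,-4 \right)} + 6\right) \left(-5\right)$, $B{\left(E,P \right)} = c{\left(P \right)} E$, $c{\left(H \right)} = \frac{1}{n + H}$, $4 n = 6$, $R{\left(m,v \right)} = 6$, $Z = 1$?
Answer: $-940$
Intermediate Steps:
$n = \frac{3}{2}$ ($n = \frac{1}{4} \cdot 6 = \frac{3}{2} \approx 1.5$)
$c{\left(H \right)} = \frac{1}{\frac{3}{2} + H}$
$B{\left(E,P \right)} = \frac{2 E}{3 + 2 P}$ ($B{\left(E,P \right)} = \frac{2}{3 + 2 P} E = \frac{2 E}{3 + 2 P}$)
$C{\left(g,h \right)} = -60$ ($C{\left(g,h \right)} = \left(6 + 6\right) \left(-5\right) = 12 \left(-5\right) = -60$)
$F{\left(J \right)} = -60$
$20 \left(13 + F{\left(B{\left(-5,0 \right)} \right)}\right) = 20 \left(13 - 60\right) = 20 \left(-47\right) = -940$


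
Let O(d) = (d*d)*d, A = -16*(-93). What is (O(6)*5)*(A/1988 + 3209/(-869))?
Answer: -1373333400/431893 ≈ -3179.8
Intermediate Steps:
A = 1488
O(d) = d³ (O(d) = d²*d = d³)
(O(6)*5)*(A/1988 + 3209/(-869)) = (6³*5)*(1488/1988 + 3209/(-869)) = (216*5)*(1488*(1/1988) + 3209*(-1/869)) = 1080*(372/497 - 3209/869) = 1080*(-1271605/431893) = -1373333400/431893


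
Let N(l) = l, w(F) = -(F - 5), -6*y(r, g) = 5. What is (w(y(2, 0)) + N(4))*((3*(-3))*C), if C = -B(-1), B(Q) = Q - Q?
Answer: 0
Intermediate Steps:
y(r, g) = -5/6 (y(r, g) = -1/6*5 = -5/6)
B(Q) = 0
w(F) = 5 - F (w(F) = -(-5 + F) = 5 - F)
C = 0 (C = -1*0 = 0)
(w(y(2, 0)) + N(4))*((3*(-3))*C) = ((5 - 1*(-5/6)) + 4)*((3*(-3))*0) = ((5 + 5/6) + 4)*(-9*0) = (35/6 + 4)*0 = (59/6)*0 = 0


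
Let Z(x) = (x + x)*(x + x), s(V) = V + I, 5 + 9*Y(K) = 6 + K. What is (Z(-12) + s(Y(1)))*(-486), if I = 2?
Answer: -281016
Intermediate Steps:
Y(K) = ⅑ + K/9 (Y(K) = -5/9 + (6 + K)/9 = -5/9 + (⅔ + K/9) = ⅑ + K/9)
s(V) = 2 + V (s(V) = V + 2 = 2 + V)
Z(x) = 4*x² (Z(x) = (2*x)*(2*x) = 4*x²)
(Z(-12) + s(Y(1)))*(-486) = (4*(-12)² + (2 + (⅑ + (⅑)*1)))*(-486) = (4*144 + (2 + (⅑ + ⅑)))*(-486) = (576 + (2 + 2/9))*(-486) = (576 + 20/9)*(-486) = (5204/9)*(-486) = -281016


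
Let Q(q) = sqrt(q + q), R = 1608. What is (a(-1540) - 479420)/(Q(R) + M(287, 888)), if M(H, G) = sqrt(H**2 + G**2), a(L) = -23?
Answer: -479443/(sqrt(870913) + 4*sqrt(201)) ≈ -484.32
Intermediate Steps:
Q(q) = sqrt(2)*sqrt(q) (Q(q) = sqrt(2*q) = sqrt(2)*sqrt(q))
M(H, G) = sqrt(G**2 + H**2)
(a(-1540) - 479420)/(Q(R) + M(287, 888)) = (-23 - 479420)/(sqrt(2)*sqrt(1608) + sqrt(888**2 + 287**2)) = -479443/(sqrt(2)*(2*sqrt(402)) + sqrt(788544 + 82369)) = -479443/(4*sqrt(201) + sqrt(870913)) = -479443/(sqrt(870913) + 4*sqrt(201))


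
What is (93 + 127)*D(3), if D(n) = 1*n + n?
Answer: 1320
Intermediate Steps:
D(n) = 2*n (D(n) = n + n = 2*n)
(93 + 127)*D(3) = (93 + 127)*(2*3) = 220*6 = 1320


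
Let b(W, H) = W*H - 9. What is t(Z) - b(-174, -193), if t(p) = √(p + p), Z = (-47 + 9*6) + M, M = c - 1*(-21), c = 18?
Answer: -33573 + 2*√23 ≈ -33563.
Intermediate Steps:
b(W, H) = -9 + H*W (b(W, H) = H*W - 9 = -9 + H*W)
M = 39 (M = 18 - 1*(-21) = 18 + 21 = 39)
Z = 46 (Z = (-47 + 9*6) + 39 = (-47 + 54) + 39 = 7 + 39 = 46)
t(p) = √2*√p (t(p) = √(2*p) = √2*√p)
t(Z) - b(-174, -193) = √2*√46 - (-9 - 193*(-174)) = 2*√23 - (-9 + 33582) = 2*√23 - 1*33573 = 2*√23 - 33573 = -33573 + 2*√23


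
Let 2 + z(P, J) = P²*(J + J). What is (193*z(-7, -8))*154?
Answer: -23361492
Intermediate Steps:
z(P, J) = -2 + 2*J*P² (z(P, J) = -2 + P²*(J + J) = -2 + P²*(2*J) = -2 + 2*J*P²)
(193*z(-7, -8))*154 = (193*(-2 + 2*(-8)*(-7)²))*154 = (193*(-2 + 2*(-8)*49))*154 = (193*(-2 - 784))*154 = (193*(-786))*154 = -151698*154 = -23361492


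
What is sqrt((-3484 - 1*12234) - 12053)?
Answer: I*sqrt(27771) ≈ 166.65*I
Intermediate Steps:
sqrt((-3484 - 1*12234) - 12053) = sqrt((-3484 - 12234) - 12053) = sqrt(-15718 - 12053) = sqrt(-27771) = I*sqrt(27771)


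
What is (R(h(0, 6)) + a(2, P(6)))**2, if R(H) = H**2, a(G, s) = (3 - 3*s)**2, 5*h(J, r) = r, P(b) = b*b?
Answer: 75988986921/625 ≈ 1.2158e+8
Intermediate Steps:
P(b) = b**2
h(J, r) = r/5
(R(h(0, 6)) + a(2, P(6)))**2 = (((1/5)*6)**2 + 9*(-1 + 6**2)**2)**2 = ((6/5)**2 + 9*(-1 + 36)**2)**2 = (36/25 + 9*35**2)**2 = (36/25 + 9*1225)**2 = (36/25 + 11025)**2 = (275661/25)**2 = 75988986921/625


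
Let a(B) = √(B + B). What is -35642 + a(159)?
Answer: -35642 + √318 ≈ -35624.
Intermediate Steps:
a(B) = √2*√B (a(B) = √(2*B) = √2*√B)
-35642 + a(159) = -35642 + √2*√159 = -35642 + √318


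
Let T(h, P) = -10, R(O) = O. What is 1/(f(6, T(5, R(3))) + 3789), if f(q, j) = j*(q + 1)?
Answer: 1/3719 ≈ 0.00026889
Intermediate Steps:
f(q, j) = j*(1 + q)
1/(f(6, T(5, R(3))) + 3789) = 1/(-10*(1 + 6) + 3789) = 1/(-10*7 + 3789) = 1/(-70 + 3789) = 1/3719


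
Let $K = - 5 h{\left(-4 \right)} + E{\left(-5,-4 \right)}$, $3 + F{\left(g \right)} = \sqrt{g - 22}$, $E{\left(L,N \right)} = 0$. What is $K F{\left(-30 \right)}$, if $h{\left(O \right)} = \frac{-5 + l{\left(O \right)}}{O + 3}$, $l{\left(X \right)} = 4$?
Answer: $15 - 10 i \sqrt{13} \approx 15.0 - 36.056 i$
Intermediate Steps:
$h{\left(O \right)} = - \frac{1}{3 + O}$ ($h{\left(O \right)} = \frac{-5 + 4}{O + 3} = - \frac{1}{3 + O}$)
$F{\left(g \right)} = -3 + \sqrt{-22 + g}$ ($F{\left(g \right)} = -3 + \sqrt{g - 22} = -3 + \sqrt{-22 + g}$)
$K = -5$ ($K = - 5 \left(- \frac{1}{3 - 4}\right) + 0 = - 5 \left(- \frac{1}{-1}\right) + 0 = - 5 \left(\left(-1\right) \left(-1\right)\right) + 0 = \left(-5\right) 1 + 0 = -5 + 0 = -5$)
$K F{\left(-30 \right)} = - 5 \left(-3 + \sqrt{-22 - 30}\right) = - 5 \left(-3 + \sqrt{-52}\right) = - 5 \left(-3 + 2 i \sqrt{13}\right) = 15 - 10 i \sqrt{13}$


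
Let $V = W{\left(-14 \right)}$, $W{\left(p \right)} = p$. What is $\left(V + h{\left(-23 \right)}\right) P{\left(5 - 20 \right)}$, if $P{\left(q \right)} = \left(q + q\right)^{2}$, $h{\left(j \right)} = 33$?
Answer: $17100$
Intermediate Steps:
$V = -14$
$P{\left(q \right)} = 4 q^{2}$ ($P{\left(q \right)} = \left(2 q\right)^{2} = 4 q^{2}$)
$\left(V + h{\left(-23 \right)}\right) P{\left(5 - 20 \right)} = \left(-14 + 33\right) 4 \left(5 - 20\right)^{2} = 19 \cdot 4 \left(5 - 20\right)^{2} = 19 \cdot 4 \left(-15\right)^{2} = 19 \cdot 4 \cdot 225 = 19 \cdot 900 = 17100$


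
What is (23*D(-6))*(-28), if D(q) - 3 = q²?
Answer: -25116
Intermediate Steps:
D(q) = 3 + q²
(23*D(-6))*(-28) = (23*(3 + (-6)²))*(-28) = (23*(3 + 36))*(-28) = (23*39)*(-28) = 897*(-28) = -25116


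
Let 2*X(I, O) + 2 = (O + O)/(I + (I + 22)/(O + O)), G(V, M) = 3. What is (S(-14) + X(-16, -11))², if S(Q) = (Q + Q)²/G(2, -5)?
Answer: 19645386244/288369 ≈ 68126.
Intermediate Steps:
X(I, O) = -1 + O/(I + (22 + I)/(2*O)) (X(I, O) = -1 + ((O + O)/(I + (I + 22)/(O + O)))/2 = -1 + ((2*O)/(I + (22 + I)/((2*O))))/2 = -1 + ((2*O)/(I + (22 + I)*(1/(2*O))))/2 = -1 + ((2*O)/(I + (22 + I)/(2*O)))/2 = -1 + (2*O/(I + (22 + I)/(2*O)))/2 = -1 + O/(I + (22 + I)/(2*O)))
S(Q) = 4*Q²/3 (S(Q) = (Q + Q)²/3 = (2*Q)²*(⅓) = (4*Q²)*(⅓) = 4*Q²/3)
(S(-14) + X(-16, -11))² = ((4/3)*(-14)² + (-22 - 1*(-16) + 2*(-11)² - 2*(-16)*(-11))/(22 - 16 + 2*(-16)*(-11)))² = ((4/3)*196 + (-22 + 16 + 2*121 - 352)/(22 - 16 + 352))² = (784/3 + (-22 + 16 + 242 - 352)/358)² = (784/3 + (1/358)*(-116))² = (784/3 - 58/179)² = (140162/537)² = 19645386244/288369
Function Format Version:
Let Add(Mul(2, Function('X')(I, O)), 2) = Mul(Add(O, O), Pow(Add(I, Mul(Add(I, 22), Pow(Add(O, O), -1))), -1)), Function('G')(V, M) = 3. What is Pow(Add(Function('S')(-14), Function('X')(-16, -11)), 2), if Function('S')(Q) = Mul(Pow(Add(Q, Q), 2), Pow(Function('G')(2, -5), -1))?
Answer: Rational(19645386244, 288369) ≈ 68126.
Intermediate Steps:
Function('X')(I, O) = Add(-1, Mul(O, Pow(Add(I, Mul(Rational(1, 2), Pow(O, -1), Add(22, I))), -1))) (Function('X')(I, O) = Add(-1, Mul(Rational(1, 2), Mul(Add(O, O), Pow(Add(I, Mul(Add(I, 22), Pow(Add(O, O), -1))), -1)))) = Add(-1, Mul(Rational(1, 2), Mul(Mul(2, O), Pow(Add(I, Mul(Add(22, I), Pow(Mul(2, O), -1))), -1)))) = Add(-1, Mul(Rational(1, 2), Mul(Mul(2, O), Pow(Add(I, Mul(Add(22, I), Mul(Rational(1, 2), Pow(O, -1)))), -1)))) = Add(-1, Mul(Rational(1, 2), Mul(Mul(2, O), Pow(Add(I, Mul(Rational(1, 2), Pow(O, -1), Add(22, I))), -1)))) = Add(-1, Mul(Rational(1, 2), Mul(2, O, Pow(Add(I, Mul(Rational(1, 2), Pow(O, -1), Add(22, I))), -1)))) = Add(-1, Mul(O, Pow(Add(I, Mul(Rational(1, 2), Pow(O, -1), Add(22, I))), -1))))
Function('S')(Q) = Mul(Rational(4, 3), Pow(Q, 2)) (Function('S')(Q) = Mul(Pow(Add(Q, Q), 2), Pow(3, -1)) = Mul(Pow(Mul(2, Q), 2), Rational(1, 3)) = Mul(Mul(4, Pow(Q, 2)), Rational(1, 3)) = Mul(Rational(4, 3), Pow(Q, 2)))
Pow(Add(Function('S')(-14), Function('X')(-16, -11)), 2) = Pow(Add(Mul(Rational(4, 3), Pow(-14, 2)), Mul(Pow(Add(22, -16, Mul(2, -16, -11)), -1), Add(-22, Mul(-1, -16), Mul(2, Pow(-11, 2)), Mul(-2, -16, -11)))), 2) = Pow(Add(Mul(Rational(4, 3), 196), Mul(Pow(Add(22, -16, 352), -1), Add(-22, 16, Mul(2, 121), -352))), 2) = Pow(Add(Rational(784, 3), Mul(Pow(358, -1), Add(-22, 16, 242, -352))), 2) = Pow(Add(Rational(784, 3), Mul(Rational(1, 358), -116)), 2) = Pow(Add(Rational(784, 3), Rational(-58, 179)), 2) = Pow(Rational(140162, 537), 2) = Rational(19645386244, 288369)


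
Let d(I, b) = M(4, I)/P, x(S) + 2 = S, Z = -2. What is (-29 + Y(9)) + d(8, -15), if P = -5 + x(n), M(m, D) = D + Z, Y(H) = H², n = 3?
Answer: 101/2 ≈ 50.500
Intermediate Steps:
x(S) = -2 + S
M(m, D) = -2 + D (M(m, D) = D - 2 = -2 + D)
P = -4 (P = -5 + (-2 + 3) = -5 + 1 = -4)
d(I, b) = ½ - I/4 (d(I, b) = (-2 + I)/(-4) = (-2 + I)*(-¼) = ½ - I/4)
(-29 + Y(9)) + d(8, -15) = (-29 + 9²) + (½ - ¼*8) = (-29 + 81) + (½ - 2) = 52 - 3/2 = 101/2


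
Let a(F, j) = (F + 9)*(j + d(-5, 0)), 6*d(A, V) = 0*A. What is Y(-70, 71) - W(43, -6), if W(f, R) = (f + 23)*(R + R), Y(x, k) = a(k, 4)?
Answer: 1112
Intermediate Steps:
d(A, V) = 0 (d(A, V) = (0*A)/6 = (1/6)*0 = 0)
a(F, j) = j*(9 + F) (a(F, j) = (F + 9)*(j + 0) = (9 + F)*j = j*(9 + F))
Y(x, k) = 36 + 4*k (Y(x, k) = 4*(9 + k) = 36 + 4*k)
W(f, R) = 2*R*(23 + f) (W(f, R) = (23 + f)*(2*R) = 2*R*(23 + f))
Y(-70, 71) - W(43, -6) = (36 + 4*71) - 2*(-6)*(23 + 43) = (36 + 284) - 2*(-6)*66 = 320 - 1*(-792) = 320 + 792 = 1112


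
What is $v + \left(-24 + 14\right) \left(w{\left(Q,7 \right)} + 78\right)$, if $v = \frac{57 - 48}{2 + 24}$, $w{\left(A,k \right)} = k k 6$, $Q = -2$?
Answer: $- \frac{96711}{26} \approx -3719.7$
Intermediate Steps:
$w{\left(A,k \right)} = 6 k^{2}$ ($w{\left(A,k \right)} = k^{2} \cdot 6 = 6 k^{2}$)
$v = \frac{9}{26} \approx 0.34615$
$v + \left(-24 + 14\right) \left(w{\left(Q,7 \right)} + 78\right) = \frac{9}{26} + \left(-24 + 14\right) \left(6 \cdot 7^{2} + 78\right) = \frac{9}{26} - 10 \left(6 \cdot 49 + 78\right) = \frac{9}{26} - 10 \left(294 + 78\right) = \frac{9}{26} - 3720 = - \frac{96711}{26}$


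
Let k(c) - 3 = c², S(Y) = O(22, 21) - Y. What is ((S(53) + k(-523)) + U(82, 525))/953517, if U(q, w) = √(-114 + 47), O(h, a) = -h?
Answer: 273457/953517 + I*√67/953517 ≈ 0.28679 + 8.5844e-6*I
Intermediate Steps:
U(q, w) = I*√67 (U(q, w) = √(-67) = I*√67)
S(Y) = -22 - Y (S(Y) = -1*22 - Y = -22 - Y)
k(c) = 3 + c²
((S(53) + k(-523)) + U(82, 525))/953517 = (((-22 - 1*53) + (3 + (-523)²)) + I*√67)/953517 = (((-22 - 53) + (3 + 273529)) + I*√67)*(1/953517) = ((-75 + 273532) + I*√67)*(1/953517) = (273457 + I*√67)*(1/953517) = 273457/953517 + I*√67/953517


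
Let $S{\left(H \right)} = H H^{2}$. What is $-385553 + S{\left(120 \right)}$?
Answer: $1342447$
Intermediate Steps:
$S{\left(H \right)} = H^{3}$
$-385553 + S{\left(120 \right)} = -385553 + 120^{3} = -385553 + 1728000 = 1342447$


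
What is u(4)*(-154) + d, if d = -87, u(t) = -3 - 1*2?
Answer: 683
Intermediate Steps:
u(t) = -5 (u(t) = -3 - 2 = -5)
u(4)*(-154) + d = -5*(-154) - 87 = 770 - 87 = 683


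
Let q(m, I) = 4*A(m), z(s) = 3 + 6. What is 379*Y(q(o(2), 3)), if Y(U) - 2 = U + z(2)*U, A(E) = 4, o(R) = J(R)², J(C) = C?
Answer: 61398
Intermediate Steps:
z(s) = 9
o(R) = R²
q(m, I) = 16 (q(m, I) = 4*4 = 16)
Y(U) = 2 + 10*U (Y(U) = 2 + (U + 9*U) = 2 + 10*U)
379*Y(q(o(2), 3)) = 379*(2 + 10*16) = 379*(2 + 160) = 379*162 = 61398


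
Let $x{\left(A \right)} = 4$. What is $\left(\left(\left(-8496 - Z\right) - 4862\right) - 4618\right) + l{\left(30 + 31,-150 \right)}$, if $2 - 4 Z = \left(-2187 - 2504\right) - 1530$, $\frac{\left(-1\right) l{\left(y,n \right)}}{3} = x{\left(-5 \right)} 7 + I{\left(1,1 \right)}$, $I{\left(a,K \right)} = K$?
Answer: $- \frac{78475}{4} \approx -19619.0$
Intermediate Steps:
$l{\left(y,n \right)} = -87$ ($l{\left(y,n \right)} = - 3 \left(4 \cdot 7 + 1\right) = - 3 \left(28 + 1\right) = \left(-3\right) 29 = -87$)
$Z = \frac{6223}{4}$ ($Z = \frac{1}{2} - \frac{\left(-2187 - 2504\right) - 1530}{4} = \frac{1}{2} - \frac{-4691 - 1530}{4} = \frac{1}{2} - - \frac{6221}{4} = \frac{1}{2} + \frac{6221}{4} = \frac{6223}{4} \approx 1555.8$)
$\left(\left(\left(-8496 - Z\right) - 4862\right) - 4618\right) + l{\left(30 + 31,-150 \right)} = \left(\left(\left(-8496 - \frac{6223}{4}\right) - 4862\right) - 4618\right) - 87 = \left(\left(- \frac{40207}{4} - 4862\right) - 4618\right) - 87 = \left(- \frac{59655}{4} - 4618\right) - 87 = - \frac{78127}{4} - 87 = - \frac{78475}{4}$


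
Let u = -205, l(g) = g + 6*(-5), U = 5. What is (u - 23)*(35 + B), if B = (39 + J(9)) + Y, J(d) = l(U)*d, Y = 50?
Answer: 23028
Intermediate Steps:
l(g) = -30 + g (l(g) = g - 30 = -30 + g)
J(d) = -25*d (J(d) = (-30 + 5)*d = -25*d)
B = -136 (B = (39 - 25*9) + 50 = (39 - 225) + 50 = -186 + 50 = -136)
(u - 23)*(35 + B) = (-205 - 23)*(35 - 136) = -228*(-101) = 23028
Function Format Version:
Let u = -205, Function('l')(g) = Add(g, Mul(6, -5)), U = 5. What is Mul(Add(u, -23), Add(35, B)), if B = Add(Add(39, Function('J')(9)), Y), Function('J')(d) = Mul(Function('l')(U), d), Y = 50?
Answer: 23028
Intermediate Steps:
Function('l')(g) = Add(-30, g) (Function('l')(g) = Add(g, -30) = Add(-30, g))
Function('J')(d) = Mul(-25, d) (Function('J')(d) = Mul(Add(-30, 5), d) = Mul(-25, d))
B = -136 (B = Add(Add(39, Mul(-25, 9)), 50) = Add(Add(39, -225), 50) = Add(-186, 50) = -136)
Mul(Add(u, -23), Add(35, B)) = Mul(Add(-205, -23), Add(35, -136)) = Mul(-228, -101) = 23028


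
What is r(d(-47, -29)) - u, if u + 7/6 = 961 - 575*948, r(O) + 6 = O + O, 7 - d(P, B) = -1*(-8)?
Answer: 3264793/6 ≈ 5.4413e+5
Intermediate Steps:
d(P, B) = -1 (d(P, B) = 7 - (-1)*(-8) = 7 - 1*8 = 7 - 8 = -1)
r(O) = -6 + 2*O (r(O) = -6 + (O + O) = -6 + 2*O)
u = -3264841/6 (u = -7/6 + (961 - 575*948) = -7/6 + (961 - 545100) = -7/6 - 544139 = -3264841/6 ≈ -5.4414e+5)
r(d(-47, -29)) - u = (-6 + 2*(-1)) - 1*(-3264841/6) = (-6 - 2) + 3264841/6 = -8 + 3264841/6 = 3264793/6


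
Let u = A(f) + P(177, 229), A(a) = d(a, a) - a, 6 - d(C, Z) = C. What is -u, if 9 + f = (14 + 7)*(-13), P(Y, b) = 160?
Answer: -730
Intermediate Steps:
d(C, Z) = 6 - C
f = -282 (f = -9 + (14 + 7)*(-13) = -9 + 21*(-13) = -9 - 273 = -282)
A(a) = 6 - 2*a (A(a) = (6 - a) - a = 6 - 2*a)
u = 730 (u = (6 - 2*(-282)) + 160 = (6 + 564) + 160 = 570 + 160 = 730)
-u = -1*730 = -730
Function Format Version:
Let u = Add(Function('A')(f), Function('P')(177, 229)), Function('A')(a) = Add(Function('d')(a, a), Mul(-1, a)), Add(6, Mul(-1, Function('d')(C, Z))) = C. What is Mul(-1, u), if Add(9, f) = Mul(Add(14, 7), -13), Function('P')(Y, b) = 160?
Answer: -730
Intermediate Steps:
Function('d')(C, Z) = Add(6, Mul(-1, C))
f = -282 (f = Add(-9, Mul(Add(14, 7), -13)) = Add(-9, Mul(21, -13)) = Add(-9, -273) = -282)
Function('A')(a) = Add(6, Mul(-2, a)) (Function('A')(a) = Add(Add(6, Mul(-1, a)), Mul(-1, a)) = Add(6, Mul(-2, a)))
u = 730 (u = Add(Add(6, Mul(-2, -282)), 160) = Add(Add(6, 564), 160) = Add(570, 160) = 730)
Mul(-1, u) = Mul(-1, 730) = -730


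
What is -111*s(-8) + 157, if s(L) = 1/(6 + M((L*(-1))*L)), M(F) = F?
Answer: 9217/58 ≈ 158.91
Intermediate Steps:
s(L) = 1/(6 - L²) (s(L) = 1/(6 + (L*(-1))*L) = 1/(6 + (-L)*L) = 1/(6 - L²))
-111*s(-8) + 157 = -(-111)/(-6 + (-8)²) + 157 = -(-111)/(-6 + 64) + 157 = -(-111)/58 + 157 = -111*(-1/58) + 157 = 111/58 + 157 = 9217/58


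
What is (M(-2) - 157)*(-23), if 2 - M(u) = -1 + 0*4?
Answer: 3542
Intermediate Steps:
M(u) = 3 (M(u) = 2 - (-1 + 0*4) = 2 - (-1 + 0) = 2 - 1*(-1) = 2 + 1 = 3)
(M(-2) - 157)*(-23) = (3 - 157)*(-23) = -154*(-23) = 3542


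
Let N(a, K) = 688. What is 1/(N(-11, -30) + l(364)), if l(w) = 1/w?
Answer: 364/250433 ≈ 0.0014535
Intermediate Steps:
1/(N(-11, -30) + l(364)) = 1/(688 + 1/364) = 1/(250433/364) = 364/250433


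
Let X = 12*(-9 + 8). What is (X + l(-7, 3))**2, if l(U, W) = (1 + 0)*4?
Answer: 64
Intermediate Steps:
l(U, W) = 4 (l(U, W) = 1*4 = 4)
X = -12 (X = 12*(-1) = -12)
(X + l(-7, 3))**2 = (-12 + 4)**2 = (-8)**2 = 64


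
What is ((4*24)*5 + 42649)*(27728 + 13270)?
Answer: 1768202742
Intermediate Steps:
((4*24)*5 + 42649)*(27728 + 13270) = (96*5 + 42649)*40998 = (480 + 42649)*40998 = 43129*40998 = 1768202742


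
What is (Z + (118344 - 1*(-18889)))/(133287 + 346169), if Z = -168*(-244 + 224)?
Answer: 140593/479456 ≈ 0.29323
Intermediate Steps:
Z = 3360 (Z = -168*(-20) = 3360)
(Z + (118344 - 1*(-18889)))/(133287 + 346169) = (3360 + (118344 - 1*(-18889)))/(133287 + 346169) = (3360 + (118344 + 18889))/479456 = (3360 + 137233)*(1/479456) = 140593*(1/479456) = 140593/479456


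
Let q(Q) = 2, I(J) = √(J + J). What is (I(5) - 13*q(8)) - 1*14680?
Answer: -14706 + √10 ≈ -14703.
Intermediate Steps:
I(J) = √2*√J (I(J) = √(2*J) = √2*√J)
(I(5) - 13*q(8)) - 1*14680 = (√2*√5 - 13*2) - 1*14680 = (√10 - 26) - 14680 = (-26 + √10) - 14680 = -14706 + √10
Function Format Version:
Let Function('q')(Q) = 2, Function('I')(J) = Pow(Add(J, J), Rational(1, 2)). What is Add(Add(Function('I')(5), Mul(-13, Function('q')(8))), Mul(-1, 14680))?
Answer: Add(-14706, Pow(10, Rational(1, 2))) ≈ -14703.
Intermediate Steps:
Function('I')(J) = Mul(Pow(2, Rational(1, 2)), Pow(J, Rational(1, 2))) (Function('I')(J) = Pow(Mul(2, J), Rational(1, 2)) = Mul(Pow(2, Rational(1, 2)), Pow(J, Rational(1, 2))))
Add(Add(Function('I')(5), Mul(-13, Function('q')(8))), Mul(-1, 14680)) = Add(Add(Mul(Pow(2, Rational(1, 2)), Pow(5, Rational(1, 2))), Mul(-13, 2)), Mul(-1, 14680)) = Add(Add(Pow(10, Rational(1, 2)), -26), -14680) = Add(Add(-26, Pow(10, Rational(1, 2))), -14680) = Add(-14706, Pow(10, Rational(1, 2)))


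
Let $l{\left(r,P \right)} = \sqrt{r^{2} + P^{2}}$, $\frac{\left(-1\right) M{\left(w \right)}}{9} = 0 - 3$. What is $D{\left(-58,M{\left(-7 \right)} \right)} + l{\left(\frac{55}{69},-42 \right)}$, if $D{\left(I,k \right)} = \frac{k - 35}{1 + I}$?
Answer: $\frac{8}{57} + \frac{\sqrt{8401429}}{69} \approx 42.148$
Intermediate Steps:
$M{\left(w \right)} = 27$ ($M{\left(w \right)} = - 9 \left(0 - 3\right) = \left(-9\right) \left(-3\right) = 27$)
$D{\left(I,k \right)} = \frac{-35 + k}{1 + I}$
$l{\left(r,P \right)} = \sqrt{P^{2} + r^{2}}$
$D{\left(-58,M{\left(-7 \right)} \right)} + l{\left(\frac{55}{69},-42 \right)} = \frac{-35 + 27}{1 - 58} + \sqrt{\left(-42\right)^{2} + \left(\frac{55}{69}\right)^{2}} = \frac{1}{-57} \left(-8\right) + \sqrt{1764 + \left(55 \cdot \frac{1}{69}\right)^{2}} = \left(- \frac{1}{57}\right) \left(-8\right) + \sqrt{1764 + \left(\frac{55}{69}\right)^{2}} = \frac{8}{57} + \sqrt{1764 + \frac{3025}{4761}} = \frac{8}{57} + \sqrt{\frac{8401429}{4761}} = \frac{8}{57} + \frac{\sqrt{8401429}}{69}$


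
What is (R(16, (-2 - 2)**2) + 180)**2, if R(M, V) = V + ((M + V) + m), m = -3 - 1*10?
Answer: 46225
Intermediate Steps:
m = -13 (m = -3 - 10 = -13)
R(M, V) = -13 + M + 2*V (R(M, V) = V + ((M + V) - 13) = V + (-13 + M + V) = -13 + M + 2*V)
(R(16, (-2 - 2)**2) + 180)**2 = ((-13 + 16 + 2*(-2 - 2)**2) + 180)**2 = ((-13 + 16 + 2*(-4)**2) + 180)**2 = ((-13 + 16 + 2*16) + 180)**2 = ((-13 + 16 + 32) + 180)**2 = (35 + 180)**2 = 215**2 = 46225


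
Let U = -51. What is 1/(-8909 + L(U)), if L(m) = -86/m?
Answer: -51/454273 ≈ -0.00011227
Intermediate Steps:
1/(-8909 + L(U)) = 1/(-8909 - 86/(-51)) = 1/(-8909 - 86*(-1/51)) = 1/(-8909 + 86/51) = 1/(-454273/51) = -51/454273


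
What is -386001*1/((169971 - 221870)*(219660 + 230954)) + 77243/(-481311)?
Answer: -1806251143479287/11256139264637646 ≈ -0.16047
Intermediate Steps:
-386001*1/((169971 - 221870)*(219660 + 230954)) + 77243/(-481311) = -386001/(450614*(-51899)) + 77243*(-1/481311) = -386001/(-23386415986) - 77243/481311 = -386001*(-1/23386415986) - 77243/481311 = 386001/23386415986 - 77243/481311 = -1806251143479287/11256139264637646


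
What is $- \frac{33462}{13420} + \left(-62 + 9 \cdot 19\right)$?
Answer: $\frac{64969}{610} \approx 106.51$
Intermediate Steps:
$- \frac{33462}{13420} + \left(-62 + 9 \cdot 19\right) = \left(-33462\right) \frac{1}{13420} + \left(-62 + 171\right) = - \frac{1521}{610} + 109 = \frac{64969}{610}$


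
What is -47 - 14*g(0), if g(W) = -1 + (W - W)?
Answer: -33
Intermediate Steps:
g(W) = -1 (g(W) = -1 + 0 = -1)
-47 - 14*g(0) = -47 - 14*(-1) = -47 + 14 = -33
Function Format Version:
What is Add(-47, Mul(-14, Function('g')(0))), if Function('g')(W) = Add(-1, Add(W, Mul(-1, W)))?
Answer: -33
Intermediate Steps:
Function('g')(W) = -1 (Function('g')(W) = Add(-1, 0) = -1)
Add(-47, Mul(-14, Function('g')(0))) = Add(-47, Mul(-14, -1)) = Add(-47, 14) = -33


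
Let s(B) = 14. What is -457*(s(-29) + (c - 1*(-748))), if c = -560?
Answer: -92314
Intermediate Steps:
-457*(s(-29) + (c - 1*(-748))) = -457*(14 + (-560 - 1*(-748))) = -457*(14 + (-560 + 748)) = -457*(14 + 188) = -457*202 = -92314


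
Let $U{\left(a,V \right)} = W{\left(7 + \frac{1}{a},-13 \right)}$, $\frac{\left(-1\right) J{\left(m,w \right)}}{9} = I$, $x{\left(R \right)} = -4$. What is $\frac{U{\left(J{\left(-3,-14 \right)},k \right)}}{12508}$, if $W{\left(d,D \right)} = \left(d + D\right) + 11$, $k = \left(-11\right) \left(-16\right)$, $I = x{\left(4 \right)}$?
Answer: $\frac{181}{450288} \approx 0.00040196$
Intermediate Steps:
$I = -4$
$J{\left(m,w \right)} = 36$ ($J{\left(m,w \right)} = \left(-9\right) \left(-4\right) = 36$)
$k = 176$
$W{\left(d,D \right)} = 11 + D + d$ ($W{\left(d,D \right)} = \left(D + d\right) + 11 = 11 + D + d$)
$U{\left(a,V \right)} = 5 + \frac{1}{a}$ ($U{\left(a,V \right)} = 11 - 13 + \left(7 + \frac{1}{a}\right) = 5 + \frac{1}{a}$)
$\frac{U{\left(J{\left(-3,-14 \right)},k \right)}}{12508} = \frac{5 + \frac{1}{36}}{12508} = \left(5 + \frac{1}{36}\right) \frac{1}{12508} = \frac{181}{36} \cdot \frac{1}{12508} = \frac{181}{450288}$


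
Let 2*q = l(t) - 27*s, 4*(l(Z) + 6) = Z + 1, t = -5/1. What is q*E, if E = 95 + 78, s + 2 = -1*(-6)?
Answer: -19895/2 ≈ -9947.5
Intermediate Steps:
t = -5 (t = -5*1 = -5)
l(Z) = -23/4 + Z/4 (l(Z) = -6 + (Z + 1)/4 = -6 + (1 + Z)/4 = -6 + (1/4 + Z/4) = -23/4 + Z/4)
s = 4 (s = -2 - 1*(-6) = -2 + 6 = 4)
E = 173
q = -115/2 (q = ((-23/4 + (1/4)*(-5)) - 27*4)/2 = ((-23/4 - 5/4) - 108)/2 = (-7 - 108)/2 = (1/2)*(-115) = -115/2 ≈ -57.500)
q*E = -115/2*173 = -19895/2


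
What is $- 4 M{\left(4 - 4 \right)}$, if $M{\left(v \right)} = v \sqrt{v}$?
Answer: $0$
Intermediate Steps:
$M{\left(v \right)} = v^{\frac{3}{2}}$
$- 4 M{\left(4 - 4 \right)} = - 4 \left(4 - 4\right)^{\frac{3}{2}} = - 4 \cdot 0^{\frac{3}{2}} = \left(-4\right) 0 = 0$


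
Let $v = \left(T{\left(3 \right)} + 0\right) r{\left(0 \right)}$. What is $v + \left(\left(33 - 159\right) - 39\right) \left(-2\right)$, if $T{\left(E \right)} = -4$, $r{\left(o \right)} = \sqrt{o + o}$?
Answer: $330$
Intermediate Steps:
$r{\left(o \right)} = \sqrt{2} \sqrt{o}$ ($r{\left(o \right)} = \sqrt{2 o} = \sqrt{2} \sqrt{o}$)
$v = 0$ ($v = \left(-4 + 0\right) \sqrt{2} \sqrt{0} = - 4 \sqrt{2} \cdot 0 = \left(-4\right) 0 = 0$)
$v + \left(\left(33 - 159\right) - 39\right) \left(-2\right) = 0 + \left(\left(33 - 159\right) - 39\right) \left(-2\right) = 0 + \left(-126 - 39\right) \left(-2\right) = 0 - -330 = 0 + 330 = 330$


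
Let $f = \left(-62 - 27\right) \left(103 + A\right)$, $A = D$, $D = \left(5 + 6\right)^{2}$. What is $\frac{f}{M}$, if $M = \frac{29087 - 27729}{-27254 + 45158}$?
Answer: $- \frac{25495296}{97} \approx -2.6284 \cdot 10^{5}$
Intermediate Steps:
$D = 121$ ($D = 11^{2} = 121$)
$A = 121$
$f = -19936$ ($f = \left(-62 - 27\right) \left(103 + 121\right) = \left(-62 - 27\right) 224 = \left(-89\right) 224 = -19936$)
$M = \frac{679}{8952}$ ($M = \frac{1358}{17904} = 1358 \cdot \frac{1}{17904} = \frac{679}{8952} \approx 0.075849$)
$\frac{f}{M} = - \frac{19936}{\frac{679}{8952}} = \left(-19936\right) \frac{8952}{679} = - \frac{25495296}{97}$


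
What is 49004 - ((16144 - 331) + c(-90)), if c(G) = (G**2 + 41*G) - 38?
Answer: 28819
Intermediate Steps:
c(G) = -38 + G**2 + 41*G
49004 - ((16144 - 331) + c(-90)) = 49004 - ((16144 - 331) + (-38 + (-90)**2 + 41*(-90))) = 49004 - (15813 + (-38 + 8100 - 3690)) = 49004 - (15813 + 4372) = 49004 - 1*20185 = 49004 - 20185 = 28819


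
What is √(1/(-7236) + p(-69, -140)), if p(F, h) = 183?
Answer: √266161587/1206 ≈ 13.528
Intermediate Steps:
√(1/(-7236) + p(-69, -140)) = √(1/(-7236) + 183) = √(-1/7236 + 183) = √(1324187/7236) = √266161587/1206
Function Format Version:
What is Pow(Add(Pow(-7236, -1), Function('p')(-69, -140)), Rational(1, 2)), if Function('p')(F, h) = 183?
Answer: Mul(Rational(1, 1206), Pow(266161587, Rational(1, 2))) ≈ 13.528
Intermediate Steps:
Pow(Add(Pow(-7236, -1), Function('p')(-69, -140)), Rational(1, 2)) = Pow(Add(Pow(-7236, -1), 183), Rational(1, 2)) = Pow(Add(Rational(-1, 7236), 183), Rational(1, 2)) = Pow(Rational(1324187, 7236), Rational(1, 2)) = Mul(Rational(1, 1206), Pow(266161587, Rational(1, 2)))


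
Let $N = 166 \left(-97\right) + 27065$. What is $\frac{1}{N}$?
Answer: $\frac{1}{10963} \approx 9.1216 \cdot 10^{-5}$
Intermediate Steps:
$N = 10963$ ($N = -16102 + 27065 = 10963$)
$\frac{1}{N} = \frac{1}{10963}$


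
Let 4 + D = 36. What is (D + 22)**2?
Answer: 2916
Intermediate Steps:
D = 32 (D = -4 + 36 = 32)
(D + 22)**2 = (32 + 22)**2 = 54**2 = 2916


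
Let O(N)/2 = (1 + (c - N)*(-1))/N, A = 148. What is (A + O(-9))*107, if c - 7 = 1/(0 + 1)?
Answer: 145948/9 ≈ 16216.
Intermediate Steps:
c = 8 (c = 7 + 1/(0 + 1) = 7 + 1/1 = 7 + 1 = 8)
O(N) = 2*(-7 + N)/N (O(N) = 2*((1 + (8 - N)*(-1))/N) = 2*((1 + (-8 + N))/N) = 2*((-7 + N)/N) = 2*(-7 + N)/N)
(A + O(-9))*107 = (148 + (2 - 14/(-9)))*107 = (148 + (2 - 14*(-⅑)))*107 = (148 + (2 + 14/9))*107 = (148 + 32/9)*107 = (1364/9)*107 = 145948/9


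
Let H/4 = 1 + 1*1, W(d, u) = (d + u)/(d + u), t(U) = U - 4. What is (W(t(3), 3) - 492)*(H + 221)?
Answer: -112439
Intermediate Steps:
t(U) = -4 + U
W(d, u) = 1
H = 8 (H = 4*(1 + 1*1) = 4*(1 + 1) = 4*2 = 8)
(W(t(3), 3) - 492)*(H + 221) = (1 - 492)*(8 + 221) = -491*229 = -112439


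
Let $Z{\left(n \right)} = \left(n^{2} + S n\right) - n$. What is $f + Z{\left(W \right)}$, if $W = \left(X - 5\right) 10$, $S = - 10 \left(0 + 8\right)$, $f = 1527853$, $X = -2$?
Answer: $1538423$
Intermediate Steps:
$S = -80$ ($S = \left(-10\right) 8 = -80$)
$W = -70$ ($W = \left(-2 - 5\right) 10 = \left(-7\right) 10 = -70$)
$Z{\left(n \right)} = n^{2} - 81 n$ ($Z{\left(n \right)} = \left(n^{2} - 80 n\right) - n = n^{2} - 81 n$)
$f + Z{\left(W \right)} = 1527853 - 70 \left(-81 - 70\right) = 1527853 - -10570 = 1527853 + 10570 = 1538423$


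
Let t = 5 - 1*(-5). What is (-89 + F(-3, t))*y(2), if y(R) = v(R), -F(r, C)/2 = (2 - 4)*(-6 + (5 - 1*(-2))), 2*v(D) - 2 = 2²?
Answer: -255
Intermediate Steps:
t = 10 (t = 5 + 5 = 10)
v(D) = 3 (v(D) = 1 + (½)*2² = 1 + (½)*4 = 1 + 2 = 3)
F(r, C) = 4 (F(r, C) = -2*(2 - 4)*(-6 + (5 - 1*(-2))) = -(-4)*(-6 + (5 + 2)) = -(-4)*(-6 + 7) = -(-4) = -2*(-2) = 4)
y(R) = 3
(-89 + F(-3, t))*y(2) = (-89 + 4)*3 = -85*3 = -255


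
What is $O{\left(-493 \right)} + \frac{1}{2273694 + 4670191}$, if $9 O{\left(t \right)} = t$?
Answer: $- \frac{3423335296}{62494965} \approx -54.778$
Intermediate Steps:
$O{\left(t \right)} = \frac{t}{9}$
$O{\left(-493 \right)} + \frac{1}{2273694 + 4670191} = \frac{1}{9} \left(-493\right) + \frac{1}{2273694 + 4670191} = - \frac{493}{9} + \frac{1}{6943885} = - \frac{3423335296}{62494965}$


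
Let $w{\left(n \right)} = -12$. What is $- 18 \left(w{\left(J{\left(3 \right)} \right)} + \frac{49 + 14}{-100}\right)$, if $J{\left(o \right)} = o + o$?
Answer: $\frac{11367}{50} \approx 227.34$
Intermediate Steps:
$J{\left(o \right)} = 2 o$
$- 18 \left(w{\left(J{\left(3 \right)} \right)} + \frac{49 + 14}{-100}\right) = - 18 \left(-12 + \frac{49 + 14}{-100}\right) = - 18 \left(-12 + 63 \left(- \frac{1}{100}\right)\right) = - 18 \left(-12 - \frac{63}{100}\right) = \left(-18\right) \left(- \frac{1263}{100}\right) = \frac{11367}{50}$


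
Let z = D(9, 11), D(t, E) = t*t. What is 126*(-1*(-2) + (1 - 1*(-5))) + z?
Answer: 1089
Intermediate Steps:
D(t, E) = t²
z = 81 (z = 9² = 81)
126*(-1*(-2) + (1 - 1*(-5))) + z = 126*(-1*(-2) + (1 - 1*(-5))) + 81 = 126*(2 + (1 + 5)) + 81 = 126*(2 + 6) + 81 = 126*8 + 81 = 1008 + 81 = 1089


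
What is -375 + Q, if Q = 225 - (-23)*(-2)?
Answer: -196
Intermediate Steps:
Q = 179 (Q = 225 - 1*46 = 225 - 46 = 179)
-375 + Q = -375 + 179 = -196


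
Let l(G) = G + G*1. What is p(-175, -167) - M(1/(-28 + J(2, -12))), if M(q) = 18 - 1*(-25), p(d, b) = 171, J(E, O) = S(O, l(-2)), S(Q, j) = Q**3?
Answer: 128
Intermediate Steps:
l(G) = 2*G (l(G) = G + G = 2*G)
J(E, O) = O**3
M(q) = 43 (M(q) = 18 + 25 = 43)
p(-175, -167) - M(1/(-28 + J(2, -12))) = 171 - 1*43 = 171 - 43 = 128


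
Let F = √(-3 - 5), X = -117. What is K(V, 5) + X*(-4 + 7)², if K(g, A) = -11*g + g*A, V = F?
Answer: -1053 - 12*I*√2 ≈ -1053.0 - 16.971*I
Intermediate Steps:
F = 2*I*√2 (F = √(-8) = 2*I*√2 ≈ 2.8284*I)
V = 2*I*√2 ≈ 2.8284*I
K(g, A) = -11*g + A*g
K(V, 5) + X*(-4 + 7)² = (2*I*√2)*(-11 + 5) - 117*(-4 + 7)² = (2*I*√2)*(-6) - 117*3² = -12*I*√2 - 117*9 = -12*I*√2 - 1053 = -1053 - 12*I*√2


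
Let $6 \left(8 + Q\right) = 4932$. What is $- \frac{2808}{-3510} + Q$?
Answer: $\frac{4074}{5} \approx 814.8$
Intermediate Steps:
$Q = 814$ ($Q = -8 + \frac{1}{6} \cdot 4932 = -8 + 822 = 814$)
$- \frac{2808}{-3510} + Q = - \frac{2808}{-3510} + 814 = \left(-2808\right) \left(- \frac{1}{3510}\right) + 814 = \frac{4}{5} + 814 = \frac{4074}{5}$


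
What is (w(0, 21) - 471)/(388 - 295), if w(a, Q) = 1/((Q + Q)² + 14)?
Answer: -837437/165354 ≈ -5.0645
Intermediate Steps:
w(a, Q) = 1/(14 + 4*Q²) (w(a, Q) = 1/((2*Q)² + 14) = 1/(4*Q² + 14) = 1/(14 + 4*Q²))
(w(0, 21) - 471)/(388 - 295) = (1/(2*(7 + 2*21²)) - 471)/(388 - 295) = (1/(2*(7 + 2*441)) - 471)/93 = (1/(2*(7 + 882)) - 471)*(1/93) = ((½)/889 - 471)*(1/93) = ((½)*(1/889) - 471)*(1/93) = (1/1778 - 471)*(1/93) = -837437/1778*1/93 = -837437/165354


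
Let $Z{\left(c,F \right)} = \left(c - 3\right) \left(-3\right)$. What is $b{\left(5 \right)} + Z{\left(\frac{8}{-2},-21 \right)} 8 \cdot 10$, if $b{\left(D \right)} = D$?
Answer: $1685$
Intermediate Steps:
$Z{\left(c,F \right)} = 9 - 3 c$ ($Z{\left(c,F \right)} = \left(-3 + c\right) \left(-3\right) = 9 - 3 c$)
$b{\left(5 \right)} + Z{\left(\frac{8}{-2},-21 \right)} 8 \cdot 10 = 5 + \left(9 - 3 \frac{8}{-2}\right) 8 \cdot 10 = 5 + \left(9 - 3 \cdot 8 \left(- \frac{1}{2}\right)\right) 80 = 5 + \left(9 - -12\right) 80 = 5 + \left(9 + 12\right) 80 = 5 + 21 \cdot 80 = 5 + 1680 = 1685$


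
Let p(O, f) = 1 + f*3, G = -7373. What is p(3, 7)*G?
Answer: -162206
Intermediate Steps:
p(O, f) = 1 + 3*f
p(3, 7)*G = (1 + 3*7)*(-7373) = (1 + 21)*(-7373) = 22*(-7373) = -162206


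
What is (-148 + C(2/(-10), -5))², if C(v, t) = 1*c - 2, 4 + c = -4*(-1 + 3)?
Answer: 26244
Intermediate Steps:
c = -12 (c = -4 - 4*(-1 + 3) = -4 - 4*2 = -4 - 8 = -12)
C(v, t) = -14 (C(v, t) = 1*(-12) - 2 = -12 - 2 = -14)
(-148 + C(2/(-10), -5))² = (-148 - 14)² = (-162)² = 26244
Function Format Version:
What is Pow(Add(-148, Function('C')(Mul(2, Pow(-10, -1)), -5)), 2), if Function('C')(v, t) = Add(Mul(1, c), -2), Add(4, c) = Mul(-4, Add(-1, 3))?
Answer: 26244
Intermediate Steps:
c = -12 (c = Add(-4, Mul(-4, Add(-1, 3))) = Add(-4, Mul(-4, 2)) = Add(-4, -8) = -12)
Function('C')(v, t) = -14 (Function('C')(v, t) = Add(Mul(1, -12), -2) = Add(-12, -2) = -14)
Pow(Add(-148, Function('C')(Mul(2, Pow(-10, -1)), -5)), 2) = Pow(Add(-148, -14), 2) = Pow(-162, 2) = 26244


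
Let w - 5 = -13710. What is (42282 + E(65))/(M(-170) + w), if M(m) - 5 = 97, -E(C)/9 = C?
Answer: -41697/13603 ≈ -3.0653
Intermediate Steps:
w = -13705 (w = 5 - 13710 = -13705)
E(C) = -9*C
M(m) = 102 (M(m) = 5 + 97 = 102)
(42282 + E(65))/(M(-170) + w) = (42282 - 9*65)/(102 - 13705) = (42282 - 585)/(-13603) = 41697*(-1/13603) = -41697/13603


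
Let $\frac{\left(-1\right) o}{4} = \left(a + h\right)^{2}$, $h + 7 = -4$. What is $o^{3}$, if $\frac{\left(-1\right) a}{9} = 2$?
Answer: $-38068692544$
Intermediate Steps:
$h = -11$ ($h = -7 - 4 = -11$)
$a = -18$ ($a = \left(-9\right) 2 = -18$)
$o = -3364$ ($o = - 4 \left(-18 - 11\right)^{2} = - 4 \left(-29\right)^{2} = \left(-4\right) 841 = -3364$)
$o^{3} = \left(-3364\right)^{3} = -38068692544$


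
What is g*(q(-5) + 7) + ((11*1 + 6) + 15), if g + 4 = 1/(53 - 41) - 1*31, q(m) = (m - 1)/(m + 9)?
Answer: -3841/24 ≈ -160.04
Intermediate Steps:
q(m) = (-1 + m)/(9 + m)
g = -419/12 (g = -4 + (1/(53 - 41) - 1*31) = -4 + (1/12 - 31) = -4 - 371/12 = -419/12 ≈ -34.917)
g*(q(-5) + 7) + ((11*1 + 6) + 15) = -419*((-1 - 5)/(9 - 5) + 7)/12 + ((11*1 + 6) + 15) = -419*(-6/4 + 7)/12 + ((11 + 6) + 15) = -419*((1/4)*(-6) + 7)/12 + (17 + 15) = -419*(-3/2 + 7)/12 + 32 = -419/12*11/2 + 32 = -4609/24 + 32 = -3841/24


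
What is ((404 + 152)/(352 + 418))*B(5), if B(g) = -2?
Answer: -556/385 ≈ -1.4442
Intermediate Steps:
((404 + 152)/(352 + 418))*B(5) = ((404 + 152)/(352 + 418))*(-2) = (556/770)*(-2) = (556*(1/770))*(-2) = (278/385)*(-2) = -556/385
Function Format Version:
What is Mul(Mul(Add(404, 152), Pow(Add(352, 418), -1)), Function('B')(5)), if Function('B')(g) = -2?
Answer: Rational(-556, 385) ≈ -1.4442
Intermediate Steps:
Mul(Mul(Add(404, 152), Pow(Add(352, 418), -1)), Function('B')(5)) = Mul(Mul(Add(404, 152), Pow(Add(352, 418), -1)), -2) = Mul(Mul(556, Pow(770, -1)), -2) = Mul(Mul(556, Rational(1, 770)), -2) = Mul(Rational(278, 385), -2) = Rational(-556, 385)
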